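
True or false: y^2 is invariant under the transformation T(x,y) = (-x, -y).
True

Substitute T(x,y) = (-x, -y) into the expression and compare with the original.

Original: y^2
After applying T: (-y)^2 = y^2

This is identical to the original y^2, so the expression is invariant.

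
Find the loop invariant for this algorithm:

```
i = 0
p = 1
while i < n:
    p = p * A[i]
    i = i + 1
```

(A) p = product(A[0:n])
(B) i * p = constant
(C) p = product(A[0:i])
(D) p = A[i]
C

A loop invariant must hold before the first iteration and be re-established by every execution of the body.

(C) p = product(A[0:i]): Initially i = 0 and p = 1 = product of the empty slice A[0:0]. If p = product(A[0:i]) holds at the top of an iteration, the body sets p to product(A[0:i]) * A[i] = product(A[0:i+1]) and then i to i+1, so the property is restored. At exit i = n, giving p = product(A[0:n]).

The other options fail:
(A) p = product(A[0:n]): false before the loop (p = 1, not the full product) -- it only becomes true at exit.
(B) i * p = constant: initially i * p = 0, but after one iteration it is 1 * A[0], which is nonzero in general.
(D) p = A[i]: after the first iteration p = A[0] but i = 1; in general p is a product of several elements, not a single one.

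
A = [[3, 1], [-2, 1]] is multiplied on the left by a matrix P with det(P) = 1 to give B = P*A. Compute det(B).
5

By the multiplicative property of determinants, det(B) = det(P*A) = det(P) * det(A) = det(A),
so the determinant is invariant under multiplication by any determinant-1 matrix; we just need det(A).

det(A) = (3)(1) - (1)(-2) = 3 - (-2) = 5

Therefore det(B) = 1 * 5 = 5.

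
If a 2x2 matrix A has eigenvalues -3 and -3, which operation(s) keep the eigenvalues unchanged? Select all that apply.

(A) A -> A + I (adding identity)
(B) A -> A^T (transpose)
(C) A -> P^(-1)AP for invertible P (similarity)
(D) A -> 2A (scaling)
B and C

Eigenvalues are preserved by:
1. Similarity transformations: A -> P^(-1)AP (same characteristic polynomial)
2. Transpose: A^T has the same eigenvalues as A

Eigenvalues are NOT preserved by:
- Adding identity: eigenvalues become -3+1, -3+1
- Scaling: eigenvalues become -6, -6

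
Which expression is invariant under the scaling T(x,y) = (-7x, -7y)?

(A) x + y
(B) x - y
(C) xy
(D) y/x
D

Under the uniform scaling T(x,y) = (-7x, -7y):
Substitute the transformed coordinates into each option and compare with the original:
(A) x + y  ->  (-7x) + (-7y) = -7x - 7y   [differs from x + y: not invariant]
(B) x - y  ->  (-7x) - (-7y) = -7x + 7y   [differs from x - y: not invariant]
(C) xy  ->  (-7x)(-7y) = 49xy   [differs from xy: not invariant]
(D) y/x  ->  (-7y)/(-7x) = y/x   [equals y/x: invariant]

Only option (D), y/x, is unchanged by the transformation.
The common factor -7 cancels in a ratio of coordinates, while sums, products and sums of squares pick up factors of -7 or 49.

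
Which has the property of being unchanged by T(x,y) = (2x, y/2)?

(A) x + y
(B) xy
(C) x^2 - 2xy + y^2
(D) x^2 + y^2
B

An expression E(x,y) is invariant under T if E(T(x,y)) = E(x,y). Here T(x,y) = (2x, y/2).
Substitute the transformed coordinates into each option and compare with the original:
(A) x + y  ->  (2x) + (y/2) = 2x + y/2   [differs from x + y: not invariant]
(B) xy  ->  (2x)(y/2) = xy   [equals xy: invariant]
(C) x^2 - 2xy + y^2  ->  (2x)^2 - 2(2x)(y/2) + (y/2)^2 = 4x^2 - 2xy + y^2/4   [differs from x^2 - 2xy + y^2: not invariant]
(D) x^2 + y^2  ->  (2x)^2 + (y/2)^2 = 4x^2 + y^2/4   [differs from x^2 + y^2: not invariant]

Only option (B), xy, is unchanged by the transformation.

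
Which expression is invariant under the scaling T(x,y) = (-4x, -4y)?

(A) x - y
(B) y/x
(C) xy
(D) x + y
B

Under the uniform scaling T(x,y) = (-4x, -4y):
Substitute the transformed coordinates into each option and compare with the original:
(A) x - y  ->  (-4x) - (-4y) = -4x + 4y   [differs from x - y: not invariant]
(B) y/x  ->  (-4y)/(-4x) = y/x   [equals y/x: invariant]
(C) xy  ->  (-4x)(-4y) = 16xy   [differs from xy: not invariant]
(D) x + y  ->  (-4x) + (-4y) = -4x - 4y   [differs from x + y: not invariant]

Only option (B), y/x, is unchanged by the transformation.
The common factor -4 cancels in a ratio of coordinates, while sums, products and sums of squares pick up factors of -4 or 16.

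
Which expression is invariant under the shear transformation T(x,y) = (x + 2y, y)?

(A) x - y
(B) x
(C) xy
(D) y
D

Under the shear T(x,y) = (x + 2y, y):
Substitute the transformed coordinates into each option and compare with the original:
(A) x - y  ->  (x + 2y) - (y) = x + y   [differs from x - y: not invariant]
(B) x  ->  (x + 2y) = x + 2y   [differs from x: not invariant]
(C) xy  ->  (x + 2y)(y) = xy + 2y^2   [differs from xy: not invariant]
(D) y  ->  (y) = y   [equals y: invariant]

Only option (D), y, is unchanged by the transformation.
A horizontal shear moves points parallel to the x-axis, so the y-coordinate (and any function of y alone) is unchanged.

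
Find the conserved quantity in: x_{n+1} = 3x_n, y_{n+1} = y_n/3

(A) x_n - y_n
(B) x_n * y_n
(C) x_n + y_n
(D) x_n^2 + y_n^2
B

For the recurrence x_{n+1} = 3x_n, y_{n+1} = y_n/3:

x_{n+1} * y_{n+1} = (3x_n) * (y_n/3) = x_n * y_n
The product is conserved.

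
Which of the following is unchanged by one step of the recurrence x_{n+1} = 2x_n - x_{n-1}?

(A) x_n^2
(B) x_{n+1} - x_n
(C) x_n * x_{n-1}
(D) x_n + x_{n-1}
B

For the recurrence x_{n+1} = 2x_n - x_{n-1}:

If x_{n+1} = 2x_n - x_{n-1}, then:
x_{n+1} - x_n = x_n - x_{n-1}
The first difference is constant throughout the sequence.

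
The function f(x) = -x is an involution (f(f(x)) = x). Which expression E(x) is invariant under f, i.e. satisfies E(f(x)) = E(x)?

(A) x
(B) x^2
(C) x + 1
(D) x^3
B

Replace x by f(x) = -x in each option and simplify. As a quick numerical cross-check, also compare E(5) with E(f(5)) = E(-5).

(A) x  ->  (-x) = -x; check: E(5) = 5 but E(-5) = -5.   [not invariant]
(B) x^2  ->  (-x)^2, which simplifies back to x^2; check: E(5) = 25, E(-5) = 25.   [invariant]
(C) x + 1  ->  (-x) + 1 = 1 - x; check: E(5) = 6 but E(-5) = -4.   [not invariant]
(D) x^3  ->  (-x)^3 = -x^3; check: E(5) = 125 but E(-5) = -125.   [not invariant]

Only (B) is unchanged. E is symmetric under swapping x with f(x) = -x, which is exactly what an involution does.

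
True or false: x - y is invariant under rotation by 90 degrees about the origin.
False

Applying rotation by 90 degrees: x' = x*cos(90 degrees) - y*sin(90 degrees) = -y, y' = x*sin(90 degrees) + y*cos(90 degrees) = x

Substituting into x - y:
(-y) - (x)
= -x - y

This differs from the original expression x - y, so it is NOT invariant.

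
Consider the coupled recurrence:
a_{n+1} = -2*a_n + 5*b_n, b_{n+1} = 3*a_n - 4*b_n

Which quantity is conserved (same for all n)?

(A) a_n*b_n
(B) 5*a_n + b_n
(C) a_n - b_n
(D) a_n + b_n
D

Replace a_n by a_{n+1} = -2*a_n + 5*b_n and b_n by b_{n+1} = 3*a_n - 4*b_n in each option and simplify:
(A) a_n*b_n  ->  (-2*a_n + 5*b_n)*(3*a_n - 4*b_n) = -6*a_n^2 + 23*a_n*b_n - 20*b_n^2   [not conserved]
(B) 5*a_n + b_n  ->  5*(-2*a_n + 5*b_n) + (3*a_n - 4*b_n) = -7*a_n + 21*b_n   [not conserved]
(C) a_n - b_n  ->  (-2*a_n + 5*b_n) - (3*a_n - 4*b_n) = -5*a_n + 9*b_n   [not conserved]
(D) a_n + b_n  ->  (-2*a_n + 5*b_n) + (3*a_n - 4*b_n) = a_n + b_n   [conserved]

Only (D) a_n + b_n returns to itself after one step, so it is the conserved quantity.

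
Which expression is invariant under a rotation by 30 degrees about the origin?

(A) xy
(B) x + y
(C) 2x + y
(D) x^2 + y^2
D

A rotation by 30 degrees sends (x, y) to (sqrt(3)x/2 - y/2, x/2 + sqrt(3)y/2).
Substitute the transformed coordinates into each option and compare with the original:
(A) xy  ->  (sqrt(3)x/2 - y/2)(x/2 + sqrt(3)y/2) = sqrt(3)x^2/4 + xy/2 - sqrt(3)y^2/4   [differs from xy: not invariant]
(B) x + y  ->  (sqrt(3)x/2 - y/2) + (x/2 + sqrt(3)y/2) = x/2 + sqrt(3)x/2 - y/2 + sqrt(3)y/2   [differs from x + y: not invariant]
(C) 2x + y  ->  2(sqrt(3)x/2 - y/2) + (x/2 + sqrt(3)y/2) = x/2 + sqrt(3)x - y + sqrt(3)y/2   [differs from 2x + y: not invariant]
(D) x^2 + y^2  ->  (sqrt(3)x/2 - y/2)^2 + (x/2 + sqrt(3)y/2)^2 = x^2 + y^2   [equals x^2 + y^2: invariant]

Only option (D), x^2 + y^2, is unchanged by the transformation.
Geometrically, x^2 + y^2 is the squared distance from the origin, which every rotation about the origin preserves.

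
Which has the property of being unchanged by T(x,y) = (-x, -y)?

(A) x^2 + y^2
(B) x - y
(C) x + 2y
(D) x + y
A

An expression E(x,y) is invariant under T if E(T(x,y)) = E(x,y). Here T(x,y) = (-x, -y).
Substitute the transformed coordinates into each option and compare with the original:
(A) x^2 + y^2  ->  (-x)^2 + (-y)^2 = x^2 + y^2   [equals x^2 + y^2: invariant]
(B) x - y  ->  (-x) - (-y) = -x + y   [differs from x - y: not invariant]
(C) x + 2y  ->  (-x) + 2(-y) = -x - 2y   [differs from x + 2y: not invariant]
(D) x + y  ->  (-x) + (-y) = -x - y   [differs from x + y: not invariant]

Only option (A), x^2 + y^2, is unchanged by the transformation.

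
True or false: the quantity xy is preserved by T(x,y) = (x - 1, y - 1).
False

Substitute T(x,y) = (x - 1, y - 1) into the expression and compare with the original.

Original: xy
After applying T: (x - 1)(y - 1) = xy - x - y + 1

This differs from the original xy (difference: -x - y + 1), so the expression is NOT invariant.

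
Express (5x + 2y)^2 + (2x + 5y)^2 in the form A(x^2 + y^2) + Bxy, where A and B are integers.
29(x^2 + y^2) + 40xy

Expanding: (5x + 2y)^2 = 25x^2 + 20xy + 4y^2
(2x + 5y)^2 = 4x^2 + 20xy + 25y^2
Sum = (25+4)(x^2+y^2) + 40xy = 29(x^2 + y^2) + 40xy
This is symmetric in x and y.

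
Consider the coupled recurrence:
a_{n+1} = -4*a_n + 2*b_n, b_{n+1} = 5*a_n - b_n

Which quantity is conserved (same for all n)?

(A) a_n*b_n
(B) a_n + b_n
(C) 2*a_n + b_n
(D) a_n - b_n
B

Replace a_n by a_{n+1} = -4*a_n + 2*b_n and b_n by b_{n+1} = 5*a_n - b_n in each option and simplify:
(A) a_n*b_n  ->  (-4*a_n + 2*b_n)*(5*a_n - b_n) = -20*a_n^2 + 14*a_n*b_n - 2*b_n^2   [not conserved]
(B) a_n + b_n  ->  (-4*a_n + 2*b_n) + (5*a_n - b_n) = a_n + b_n   [conserved]
(C) 2*a_n + b_n  ->  2*(-4*a_n + 2*b_n) + (5*a_n - b_n) = -3*a_n + 3*b_n   [not conserved]
(D) a_n - b_n  ->  (-4*a_n + 2*b_n) - (5*a_n - b_n) = -9*a_n + 3*b_n   [not conserved]

Only (B) a_n + b_n returns to itself after one step, so it is the conserved quantity.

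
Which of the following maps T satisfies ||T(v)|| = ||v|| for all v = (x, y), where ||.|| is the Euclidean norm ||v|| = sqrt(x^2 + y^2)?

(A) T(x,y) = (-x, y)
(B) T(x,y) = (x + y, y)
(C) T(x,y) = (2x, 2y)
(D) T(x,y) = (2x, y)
A

A transformation preserves a norm if ||T(v)|| = ||v|| for every v; a single vector where the norm changes rules an option out.

(A) T(x,y) = (-x, y): preserves the norm -- it is an orthogonal map (a rotation/reflection), and (-x)^2 + (y)^2 simplifies to x^2 + y^2.
(B) T(x,y) = (x + y, y): v = (0, 1) has norm sqrt((0)^2 + (1)^2) = 1, but T(v) = (1, 1) has norm sqrt(2) -- not preserved.
(C) T(x,y) = (2x, 2y): v = (1, 0) has norm sqrt((1)^2 + (0)^2) = 1, but T(v) = (2, 0) has norm 2 -- not preserved.
(D) T(x,y) = (2x, y): v = (1, 0) has norm sqrt((1)^2 + (0)^2) = 1, but T(v) = (2, 0) has norm 2 -- not preserved.

Therefore the answer is (A).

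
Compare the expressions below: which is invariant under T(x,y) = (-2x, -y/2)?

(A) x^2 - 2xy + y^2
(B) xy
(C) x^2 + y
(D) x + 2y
B

An expression E(x,y) is invariant under T if E(T(x,y)) = E(x,y). Here T(x,y) = (-2x, -y/2).
Substitute the transformed coordinates into each option and compare with the original:
(A) x^2 - 2xy + y^2  ->  (-2x)^2 - 2(-2x)(-y/2) + (-y/2)^2 = 4x^2 - 2xy + y^2/4   [differs from x^2 - 2xy + y^2: not invariant]
(B) xy  ->  (-2x)(-y/2) = xy   [equals xy: invariant]
(C) x^2 + y  ->  (-2x)^2 + (-y/2) = 4x^2 - y/2   [differs from x^2 + y: not invariant]
(D) x + 2y  ->  (-2x) + 2(-y/2) = -2x - y   [differs from x + 2y: not invariant]

Only option (B), xy, is unchanged by the transformation.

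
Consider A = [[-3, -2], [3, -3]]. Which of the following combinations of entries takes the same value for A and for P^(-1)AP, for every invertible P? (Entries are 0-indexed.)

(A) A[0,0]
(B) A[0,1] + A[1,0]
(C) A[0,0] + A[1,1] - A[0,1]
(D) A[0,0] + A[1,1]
D

A[0,0] + A[1,1] is the trace of A. By the cyclic property of the trace, tr(P^(-1)AP) = tr(APP^(-1)) = tr(A), so it is the same for every matrix similar to A.

The other combinations are not similarity invariants. For example, take P = [[1, 2], [0, 1]] (det P = 1), so P^(-1) = [[1, -2], [0, 1]] and
B = P^(-1)AP = [[-9, -14], [3, 3]].
Evaluating each option on A and on B:
(A) A[0,0]: -3 for A, -9 for B -> changes
(B) A[0,1] + A[1,0]: 1 for A, -11 for B -> changes
(C) A[0,0] + A[1,1] - A[0,1]: -4 for A, 8 for B -> changes
(D) A[0,0] + A[1,1]: -6 for A, -6 for B -> unchanged

Only (D) A[0,0] + A[1,1] = -6 survives (and it does so for every P, not just this one), so it is the invariant.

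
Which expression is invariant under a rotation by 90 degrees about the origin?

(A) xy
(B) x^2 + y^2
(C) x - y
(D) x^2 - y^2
B

A rotation by 90 degrees sends (x, y) to (-y, x).
Substitute the transformed coordinates into each option and compare with the original:
(A) xy  ->  (-y)(x) = -xy   [differs from xy: not invariant]
(B) x^2 + y^2  ->  (-y)^2 + (x)^2 = x^2 + y^2   [equals x^2 + y^2: invariant]
(C) x - y  ->  (-y) - (x) = -x - y   [differs from x - y: not invariant]
(D) x^2 - y^2  ->  (-y)^2 - (x)^2 = -x^2 + y^2   [differs from x^2 - y^2: not invariant]

Only option (B), x^2 + y^2, is unchanged by the transformation.
Geometrically, x^2 + y^2 is the squared distance from the origin, which every rotation about the origin preserves.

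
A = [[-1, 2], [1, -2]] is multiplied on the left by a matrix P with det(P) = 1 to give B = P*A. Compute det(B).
0

By the multiplicative property of determinants, det(B) = det(P*A) = det(P) * det(A) = det(A),
so the determinant is invariant under multiplication by any determinant-1 matrix; we just need det(A).

det(A) = (-1)(-2) - (2)(1) = 2 - 2 = 0

Therefore det(B) = 1 * 0 = 0.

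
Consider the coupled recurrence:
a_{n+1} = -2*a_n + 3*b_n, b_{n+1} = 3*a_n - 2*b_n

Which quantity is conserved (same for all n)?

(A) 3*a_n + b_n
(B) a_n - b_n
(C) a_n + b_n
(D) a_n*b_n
C

Replace a_n by a_{n+1} = -2*a_n + 3*b_n and b_n by b_{n+1} = 3*a_n - 2*b_n in each option and simplify:
(A) 3*a_n + b_n  ->  3*(-2*a_n + 3*b_n) + (3*a_n - 2*b_n) = -3*a_n + 7*b_n   [not conserved]
(B) a_n - b_n  ->  (-2*a_n + 3*b_n) - (3*a_n - 2*b_n) = -5*a_n + 5*b_n   [not conserved]
(C) a_n + b_n  ->  (-2*a_n + 3*b_n) + (3*a_n - 2*b_n) = a_n + b_n   [conserved]
(D) a_n*b_n  ->  (-2*a_n + 3*b_n)*(3*a_n - 2*b_n) = -6*a_n^2 + 13*a_n*b_n - 6*b_n^2   [not conserved]

Only (C) a_n + b_n returns to itself after one step, so it is the conserved quantity.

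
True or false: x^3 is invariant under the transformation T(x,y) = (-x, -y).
False

Substitute T(x,y) = (-x, -y) into the expression and compare with the original.

Original: x^3
After applying T: (-x)^3 = -x^3

This differs from the original x^3 (difference: -2x^3), so the expression is NOT invariant.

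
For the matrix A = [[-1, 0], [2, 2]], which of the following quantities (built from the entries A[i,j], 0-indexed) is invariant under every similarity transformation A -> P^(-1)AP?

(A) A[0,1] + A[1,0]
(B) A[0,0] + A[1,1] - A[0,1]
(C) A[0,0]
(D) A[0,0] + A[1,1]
D

A[0,0] + A[1,1] is the trace of A. By the cyclic property of the trace, tr(P^(-1)AP) = tr(APP^(-1)) = tr(A), so it is the same for every matrix similar to A.

The other combinations are not similarity invariants. For example, take P = [[1, 1], [0, 1]] (det P = 1), so P^(-1) = [[1, -1], [0, 1]] and
B = P^(-1)AP = [[-3, -5], [2, 4]].
Evaluating each option on A and on B:
(A) A[0,1] + A[1,0]: 2 for A, -3 for B -> changes
(B) A[0,0] + A[1,1] - A[0,1]: 1 for A, 6 for B -> changes
(C) A[0,0]: -1 for A, -3 for B -> changes
(D) A[0,0] + A[1,1]: 1 for A, 1 for B -> unchanged

Only (D) A[0,0] + A[1,1] = 1 survives (and it does so for every P, not just this one), so it is the invariant.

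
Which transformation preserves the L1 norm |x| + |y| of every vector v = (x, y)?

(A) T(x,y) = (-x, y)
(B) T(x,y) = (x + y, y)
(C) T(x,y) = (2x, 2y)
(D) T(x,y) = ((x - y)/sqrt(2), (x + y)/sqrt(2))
A

A transformation preserves a norm if ||T(v)|| = ||v|| for every v; a single vector where the norm changes rules an option out.

(A) T(x,y) = (-x, y): preserves the norm -- it only permutes the coordinates and/or flips signs, which leaves |x| + |y| unchanged.
(B) T(x,y) = (x + y, y): v = (0, 1) has norm |0| + |1| = 1, but T(v) = (1, 1) has norm 2 -- not preserved.
(C) T(x,y) = (2x, 2y): v = (1, 0) has norm |1| + |0| = 1, but T(v) = (2, 0) has norm 2 -- not preserved.
(D) T(x,y) = ((x - y)/sqrt(2), (x + y)/sqrt(2)): v = (1, 0) has norm |1| + |0| = 1, but T(v) = (sqrt(2)/2, sqrt(2)/2) has norm sqrt(2) -- not preserved.

Therefore the answer is (A).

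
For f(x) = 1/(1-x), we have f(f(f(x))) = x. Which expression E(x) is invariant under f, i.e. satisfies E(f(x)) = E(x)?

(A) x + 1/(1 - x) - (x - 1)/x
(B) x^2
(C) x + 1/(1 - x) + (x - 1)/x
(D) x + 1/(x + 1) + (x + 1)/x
C

Replace x by f(x) = 1/(1 - x) in each option and simplify. As a quick numerical cross-check, also compare E(4) with E(f(4)) = E(-1/3).

(A) x + 1/(1 - x) - (x - 1)/x  ->  (1/(1 - x)) + 1/(1 - (1/(1 - x))) - ((1/(1 - x)) - 1)/(1/(1 - x)) = (x^2(1 - x) - x + (x - 1)^2)/(x(x - 1)); check: E(4) = 35/12 but E(-1/3) = -43/12.   [not invariant]
(B) x^2  ->  (1/(1 - x))^2 = (x - 1)^(-2); check: E(4) = 16 but E(-1/3) = 1/9.   [not invariant]
(C) x + 1/(1 - x) + (x - 1)/x  ->  (1/(1 - x)) + 1/(1 - (1/(1 - x))) + ((1/(1 - x)) - 1)/(1/(1 - x)), which simplifies back to x + 1/(1 - x) + (x - 1)/x; check: E(4) = 53/12, E(-1/3) = 53/12.   [invariant]
(D) x + 1/(x + 1) + (x + 1)/x  ->  (1/(1 - x)) + 1/((1/(1 - x)) + 1) + ((1/(1 - x)) + 1)/(1/(1 - x)) = (-x^3 + 6x^2 - 11x + 7)/(x^2 - 3x + 2); check: E(4) = 109/20 but E(-1/3) = -5/6.   [not invariant]

Only (C) is unchanged. Indeed f(f(x)) = 1/(1 - 1/(1-x)) = (1-x)/(-x) = (x-1)/x, so E(x) = x + f(x) + f(f(x)) is the sum over the whole 3-cycle; applying f just permutes the three terms cyclically (x -> f(x) -> f(f(x)) -> x), leaving the sum unchanged.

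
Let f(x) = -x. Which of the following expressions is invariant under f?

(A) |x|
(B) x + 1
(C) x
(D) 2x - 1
A

For f(x) = -x:
Applying f replaces x by -x. Since |-x| = |x|, the absolute value is unchanged by f, whereas x -> -x, 2x - 1 -> -2x - 1 and x + 1 -> -x + 1 all change.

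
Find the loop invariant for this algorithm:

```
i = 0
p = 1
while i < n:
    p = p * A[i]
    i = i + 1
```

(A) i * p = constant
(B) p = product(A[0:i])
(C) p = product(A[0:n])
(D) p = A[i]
B

A loop invariant must hold before the first iteration and be re-established by every execution of the body.

(B) p = product(A[0:i]): Initially i = 0 and p = 1 = product of the empty slice A[0:0]. If p = product(A[0:i]) holds at the top of an iteration, the body sets p to product(A[0:i]) * A[i] = product(A[0:i+1]) and then i to i+1, so the property is restored. At exit i = n, giving p = product(A[0:n]).

The other options fail:
(A) i * p = constant: initially i * p = 0, but after one iteration it is 1 * A[0], which is nonzero in general.
(C) p = product(A[0:n]): false before the loop (p = 1, not the full product) -- it only becomes true at exit.
(D) p = A[i]: after the first iteration p = A[0] but i = 1; in general p is a product of several elements, not a single one.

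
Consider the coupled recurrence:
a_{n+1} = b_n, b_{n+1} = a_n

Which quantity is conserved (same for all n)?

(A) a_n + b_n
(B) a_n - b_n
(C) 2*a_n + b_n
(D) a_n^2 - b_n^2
A

Replace a_n by a_{n+1} = b_n and b_n by b_{n+1} = a_n in each option and simplify:
(A) a_n + b_n  ->  (b_n) + (a_n) = a_n + b_n   [conserved]
(B) a_n - b_n  ->  (b_n) - (a_n) = -a_n + b_n   [not conserved]
(C) 2*a_n + b_n  ->  2*(b_n) + (a_n) = a_n + 2*b_n   [not conserved]
(D) a_n^2 - b_n^2  ->  (b_n)^2 - (a_n)^2 = -a_n^2 + b_n^2   [not conserved]

Only (A) a_n + b_n returns to itself after one step, so it is the conserved quantity.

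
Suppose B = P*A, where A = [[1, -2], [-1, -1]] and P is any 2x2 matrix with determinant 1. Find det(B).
-3

By the multiplicative property of determinants, det(B) = det(P*A) = det(P) * det(A) = det(A),
so the determinant is invariant under multiplication by any determinant-1 matrix; we just need det(A).

det(A) = (1)(-1) - (-2)(-1) = -1 - 2 = -3

Therefore det(B) = 1 * (-3) = -3.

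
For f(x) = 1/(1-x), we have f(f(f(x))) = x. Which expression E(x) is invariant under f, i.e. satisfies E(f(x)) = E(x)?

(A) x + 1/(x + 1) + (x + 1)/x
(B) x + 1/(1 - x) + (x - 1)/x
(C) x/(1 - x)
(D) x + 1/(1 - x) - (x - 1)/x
B

Replace x by f(x) = 1/(1 - x) in each option and simplify. As a quick numerical cross-check, also compare E(4) with E(f(4)) = E(-1/3).

(A) x + 1/(x + 1) + (x + 1)/x  ->  (1/(1 - x)) + 1/((1/(1 - x)) + 1) + ((1/(1 - x)) + 1)/(1/(1 - x)) = (-x^3 + 6x^2 - 11x + 7)/(x^2 - 3x + 2); check: E(4) = 109/20 but E(-1/3) = -5/6.   [not invariant]
(B) x + 1/(1 - x) + (x - 1)/x  ->  (1/(1 - x)) + 1/(1 - (1/(1 - x))) + ((1/(1 - x)) - 1)/(1/(1 - x)), which simplifies back to x + 1/(1 - x) + (x - 1)/x; check: E(4) = 53/12, E(-1/3) = 53/12.   [invariant]
(C) x/(1 - x)  ->  (1/(1 - x))/(1 - (1/(1 - x))) = -1/x; check: E(4) = -4/3 but E(-1/3) = -1/4.   [not invariant]
(D) x + 1/(1 - x) - (x - 1)/x  ->  (1/(1 - x)) + 1/(1 - (1/(1 - x))) - ((1/(1 - x)) - 1)/(1/(1 - x)) = (x^2(1 - x) - x + (x - 1)^2)/(x(x - 1)); check: E(4) = 35/12 but E(-1/3) = -43/12.   [not invariant]

Only (B) is unchanged. Indeed f(f(x)) = 1/(1 - 1/(1-x)) = (1-x)/(-x) = (x-1)/x, so E(x) = x + f(x) + f(f(x)) is the sum over the whole 3-cycle; applying f just permutes the three terms cyclically (x -> f(x) -> f(f(x)) -> x), leaving the sum unchanged.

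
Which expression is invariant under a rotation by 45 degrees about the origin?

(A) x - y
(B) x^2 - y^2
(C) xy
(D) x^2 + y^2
D

A rotation by 45 degrees sends (x, y) to (sqrt(2)x/2 - sqrt(2)y/2, sqrt(2)x/2 + sqrt(2)y/2).
Substitute the transformed coordinates into each option and compare with the original:
(A) x - y  ->  (sqrt(2)x/2 - sqrt(2)y/2) - (sqrt(2)x/2 + sqrt(2)y/2) = -sqrt(2)y   [differs from x - y: not invariant]
(B) x^2 - y^2  ->  (sqrt(2)x/2 - sqrt(2)y/2)^2 - (sqrt(2)x/2 + sqrt(2)y/2)^2 = -2xy   [differs from x^2 - y^2: not invariant]
(C) xy  ->  (sqrt(2)x/2 - sqrt(2)y/2)(sqrt(2)x/2 + sqrt(2)y/2) = x^2/2 - y^2/2   [differs from xy: not invariant]
(D) x^2 + y^2  ->  (sqrt(2)x/2 - sqrt(2)y/2)^2 + (sqrt(2)x/2 + sqrt(2)y/2)^2 = x^2 + y^2   [equals x^2 + y^2: invariant]

Only option (D), x^2 + y^2, is unchanged by the transformation.
Geometrically, x^2 + y^2 is the squared distance from the origin, which every rotation about the origin preserves.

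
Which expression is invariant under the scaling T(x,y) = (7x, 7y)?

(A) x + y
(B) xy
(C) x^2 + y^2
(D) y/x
D

Under the uniform scaling T(x,y) = (7x, 7y):
Substitute the transformed coordinates into each option and compare with the original:
(A) x + y  ->  (7x) + (7y) = 7x + 7y   [differs from x + y: not invariant]
(B) xy  ->  (7x)(7y) = 49xy   [differs from xy: not invariant]
(C) x^2 + y^2  ->  (7x)^2 + (7y)^2 = 49x^2 + 49y^2   [differs from x^2 + y^2: not invariant]
(D) y/x  ->  (7y)/(7x) = y/x   [equals y/x: invariant]

Only option (D), y/x, is unchanged by the transformation.
The common factor 7 cancels in a ratio of coordinates, while sums, products and sums of squares pick up factors of 7 or 49.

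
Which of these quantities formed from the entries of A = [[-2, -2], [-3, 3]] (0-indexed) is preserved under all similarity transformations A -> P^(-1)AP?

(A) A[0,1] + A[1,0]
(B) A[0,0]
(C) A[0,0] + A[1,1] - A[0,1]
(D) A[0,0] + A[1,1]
D

A[0,0] + A[1,1] is the trace of A. By the cyclic property of the trace, tr(P^(-1)AP) = tr(APP^(-1)) = tr(A), so it is the same for every matrix similar to A.

The other combinations are not similarity invariants. For example, take P = [[1, 2], [0, 1]] (det P = 1), so P^(-1) = [[1, -2], [0, 1]] and
B = P^(-1)AP = [[4, 0], [-3, -3]].
Evaluating each option on A and on B:
(A) A[0,1] + A[1,0]: -5 for A, -3 for B -> changes
(B) A[0,0]: -2 for A, 4 for B -> changes
(C) A[0,0] + A[1,1] - A[0,1]: 3 for A, 1 for B -> changes
(D) A[0,0] + A[1,1]: 1 for A, 1 for B -> unchanged

Only (D) A[0,0] + A[1,1] = 1 survives (and it does so for every P, not just this one), so it is the invariant.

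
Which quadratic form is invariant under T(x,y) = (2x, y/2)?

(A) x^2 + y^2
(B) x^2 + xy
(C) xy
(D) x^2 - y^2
C

T multiplies x by 2 and divides y by 2.
Substitute the transformed coordinates into each option and compare with the original:
(A) x^2 + y^2  ->  (2x)^2 + (y/2)^2 = 4x^2 + y^2/4   [differs from x^2 + y^2: not invariant]
(B) x^2 + xy  ->  (2x)^2 + (2x)(y/2) = 4x^2 + xy   [differs from x^2 + xy: not invariant]
(C) xy  ->  (2x)(y/2) = xy   [equals xy: invariant]
(D) x^2 - y^2  ->  (2x)^2 - (y/2)^2 = 4x^2 - y^2/4   [differs from x^2 - y^2: not invariant]

Only option (C), xy, is unchanged by the transformation.
The factors 2 and 1/2 cancel only in the pure product xy.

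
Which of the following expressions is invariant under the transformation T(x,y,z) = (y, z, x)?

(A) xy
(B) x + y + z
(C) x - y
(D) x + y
B

Apply T(x,y,z) = (y, z, x) to each option, i.e. replace (x, y, z) by the transformed coordinates.
Substitute the transformed coordinates into each option and compare with the original:
(A) xy  ->  (y)(z) = yz   [differs from xy: not invariant]
(B) x + y + z  ->  (y) + (z) + (x) = x + y + z   [equals x + y + z: invariant]
(C) x - y  ->  (y) - (z) = y - z   [differs from x - y: not invariant]
(D) x + y  ->  (y) + (z) = y + z   [differs from x + y: not invariant]

Only option (B), x + y + z, is unchanged by the transformation.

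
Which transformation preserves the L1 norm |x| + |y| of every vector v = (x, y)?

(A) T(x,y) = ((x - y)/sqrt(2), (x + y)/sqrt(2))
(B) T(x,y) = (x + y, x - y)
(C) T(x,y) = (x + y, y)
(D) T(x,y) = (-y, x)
D

A transformation preserves a norm if ||T(v)|| = ||v|| for every v; a single vector where the norm changes rules an option out.

(A) T(x,y) = ((x - y)/sqrt(2), (x + y)/sqrt(2)): v = (1, 0) has norm |1| + |0| = 1, but T(v) = (sqrt(2)/2, sqrt(2)/2) has norm sqrt(2) -- not preserved.
(B) T(x,y) = (x + y, x - y): v = (1, 0) has norm |1| + |0| = 1, but T(v) = (1, 1) has norm 2 -- not preserved.
(C) T(x,y) = (x + y, y): v = (0, 1) has norm |0| + |1| = 1, but T(v) = (1, 1) has norm 2 -- not preserved.
(D) T(x,y) = (-y, x): preserves the norm -- it only permutes the coordinates and/or flips signs, which leaves |x| + |y| unchanged.

Therefore the answer is (D).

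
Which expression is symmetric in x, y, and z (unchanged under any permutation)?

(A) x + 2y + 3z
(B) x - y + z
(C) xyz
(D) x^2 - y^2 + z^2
C

A symmetric expression is unchanged when the variables are permuted; here the transformation to test is the swap (x, y) -> (y, x).
A symmetric expression must survive every permutation; the single swap x <-> y already eliminates the distractors, and the keyed expression is also unchanged by x <-> z and y <-> z (each variable enters it in exactly the same way).
Substitute the transformed coordinates into each option and compare with the original:
(A) x + 2y + 3z  ->  (y) + 2(x) + 3z = 2x + y + 3z   [differs from x + 2y + 3z: not invariant]
(B) x - y + z  ->  (y) - (x) + z = -x + y + z   [differs from x - y + z: not invariant]
(C) xyz  ->  (y)(x)z = xyz   [equals xyz: invariant]
(D) x^2 - y^2 + z^2  ->  (y)^2 - (x)^2 + z^2 = -x^2 + y^2 + z^2   [differs from x^2 - y^2 + z^2: not invariant]

Only option (C), xyz, is unchanged by the transformation.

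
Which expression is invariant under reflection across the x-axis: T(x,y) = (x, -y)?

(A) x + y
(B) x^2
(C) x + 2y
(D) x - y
B

The map is reflection across the x-axis: T(x,y) = (x, -y).
Substitute the transformed coordinates into each option and compare with the original:
(A) x + y  ->  (x) + (-y) = x - y   [differs from x + y: not invariant]
(B) x^2  ->  (x)^2 = x^2   [equals x^2: invariant]
(C) x + 2y  ->  (x) + 2(-y) = x - 2y   [differs from x + 2y: not invariant]
(D) x - y  ->  (x) - (-y) = x + y   [differs from x - y: not invariant]

Only option (B), x^2, is unchanged by the transformation.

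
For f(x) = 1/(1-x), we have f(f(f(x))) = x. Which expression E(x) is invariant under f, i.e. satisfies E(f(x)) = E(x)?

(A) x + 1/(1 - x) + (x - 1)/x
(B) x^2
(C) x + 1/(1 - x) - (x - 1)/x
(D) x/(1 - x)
A

Replace x by f(x) = 1/(1 - x) in each option and simplify. As a quick numerical cross-check, also compare E(3) with E(f(3)) = E(-1/2).

(A) x + 1/(1 - x) + (x - 1)/x  ->  (1/(1 - x)) + 1/(1 - (1/(1 - x))) + ((1/(1 - x)) - 1)/(1/(1 - x)), which simplifies back to x + 1/(1 - x) + (x - 1)/x; check: E(3) = 19/6, E(-1/2) = 19/6.   [invariant]
(B) x^2  ->  (1/(1 - x))^2 = (x - 1)^(-2); check: E(3) = 9 but E(-1/2) = 1/4.   [not invariant]
(C) x + 1/(1 - x) - (x - 1)/x  ->  (1/(1 - x)) + 1/(1 - (1/(1 - x))) - ((1/(1 - x)) - 1)/(1/(1 - x)) = (x^2(1 - x) - x + (x - 1)^2)/(x(x - 1)); check: E(3) = 11/6 but E(-1/2) = -17/6.   [not invariant]
(D) x/(1 - x)  ->  (1/(1 - x))/(1 - (1/(1 - x))) = -1/x; check: E(3) = -3/2 but E(-1/2) = -1/3.   [not invariant]

Only (A) is unchanged. Indeed f(f(x)) = 1/(1 - 1/(1-x)) = (1-x)/(-x) = (x-1)/x, so E(x) = x + f(x) + f(f(x)) is the sum over the whole 3-cycle; applying f just permutes the three terms cyclically (x -> f(x) -> f(f(x)) -> x), leaving the sum unchanged.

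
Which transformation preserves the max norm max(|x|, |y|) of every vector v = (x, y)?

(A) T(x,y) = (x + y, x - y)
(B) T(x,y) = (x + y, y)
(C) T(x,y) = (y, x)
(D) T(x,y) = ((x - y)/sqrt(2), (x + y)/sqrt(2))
C

A transformation preserves a norm if ||T(v)|| = ||v|| for every v; a single vector where the norm changes rules an option out.

(A) T(x,y) = (x + y, x - y): v = (1, 1) has norm max(|1|, |1|) = 1, but T(v) = (2, 0) has norm 2 -- not preserved.
(B) T(x,y) = (x + y, y): v = (1, 1) has norm max(|1|, |1|) = 1, but T(v) = (2, 1) has norm 2 -- not preserved.
(C) T(x,y) = (y, x): preserves the norm -- it only permutes the coordinates and/or flips signs, which leaves max(|x|, |y|) unchanged.
(D) T(x,y) = ((x - y)/sqrt(2), (x + y)/sqrt(2)): v = (1, 0) has norm max(|1|, |0|) = 1, but T(v) = (sqrt(2)/2, sqrt(2)/2) has norm sqrt(2)/2 -- not preserved.

Therefore the answer is (C).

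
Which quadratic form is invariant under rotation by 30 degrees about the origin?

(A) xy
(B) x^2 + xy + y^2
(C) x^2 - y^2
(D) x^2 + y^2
D

Rotation by 30 degrees sends (x, y) to (sqrt(3)x/2 - y/2, x/2 + sqrt(3)y/2).
Substitute the transformed coordinates into each option and compare with the original:
(A) xy  ->  (sqrt(3)x/2 - y/2)(x/2 + sqrt(3)y/2) = sqrt(3)x^2/4 + xy/2 - sqrt(3)y^2/4   [differs from xy: not invariant]
(B) x^2 + xy + y^2  ->  (sqrt(3)x/2 - y/2)^2 + (sqrt(3)x/2 - y/2)(x/2 + sqrt(3)y/2) + (x/2 + sqrt(3)y/2)^2 = sqrt(3)x^2/4 + x^2 + xy/2 - sqrt(3)y^2/4 + y^2   [differs from x^2 + xy + y^2: not invariant]
(C) x^2 - y^2  ->  (sqrt(3)x/2 - y/2)^2 - (x/2 + sqrt(3)y/2)^2 = x^2/2 - sqrt(3)xy - y^2/2   [differs from x^2 - y^2: not invariant]
(D) x^2 + y^2  ->  (sqrt(3)x/2 - y/2)^2 + (x/2 + sqrt(3)y/2)^2 = x^2 + y^2   [equals x^2 + y^2: invariant]

Only option (D), x^2 + y^2, is unchanged by the transformation.
x^2 + y^2 is the squared distance from the origin, which rotations preserve.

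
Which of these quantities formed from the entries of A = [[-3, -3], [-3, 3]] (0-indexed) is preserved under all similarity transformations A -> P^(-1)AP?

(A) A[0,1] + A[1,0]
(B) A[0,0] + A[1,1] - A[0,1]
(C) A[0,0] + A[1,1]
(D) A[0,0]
C

A[0,0] + A[1,1] is the trace of A. By the cyclic property of the trace, tr(P^(-1)AP) = tr(APP^(-1)) = tr(A), so it is the same for every matrix similar to A.

The other combinations are not similarity invariants. For example, take P = [[1, 1], [1, 2]] (det P = 1), so P^(-1) = [[2, -1], [-1, 1]] and
B = P^(-1)AP = [[-12, -21], [6, 12]].
Evaluating each option on A and on B:
(A) A[0,1] + A[1,0]: -6 for A, -15 for B -> changes
(B) A[0,0] + A[1,1] - A[0,1]: 3 for A, 21 for B -> changes
(C) A[0,0] + A[1,1]: 0 for A, 0 for B -> unchanged
(D) A[0,0]: -3 for A, -12 for B -> changes

Only (C) A[0,0] + A[1,1] = 0 survives (and it does so for every P, not just this one), so it is the invariant.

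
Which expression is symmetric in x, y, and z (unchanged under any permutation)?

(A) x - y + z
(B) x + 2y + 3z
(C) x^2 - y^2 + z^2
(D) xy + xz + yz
D

A symmetric expression is unchanged when the variables are permuted; here the transformation to test is the swap (x, y) -> (y, x).
A symmetric expression must survive every permutation; the single swap x <-> y already eliminates the distractors, and the keyed expression is also unchanged by x <-> z and y <-> z (each variable enters it in exactly the same way).
Substitute the transformed coordinates into each option and compare with the original:
(A) x - y + z  ->  (y) - (x) + z = -x + y + z   [differs from x - y + z: not invariant]
(B) x + 2y + 3z  ->  (y) + 2(x) + 3z = 2x + y + 3z   [differs from x + 2y + 3z: not invariant]
(C) x^2 - y^2 + z^2  ->  (y)^2 - (x)^2 + z^2 = -x^2 + y^2 + z^2   [differs from x^2 - y^2 + z^2: not invariant]
(D) xy + xz + yz  ->  (y)(x) + (y)z + (x)z = xy + xz + yz   [equals xy + xz + yz: invariant]

Only option (D), xy + xz + yz, is unchanged by the transformation.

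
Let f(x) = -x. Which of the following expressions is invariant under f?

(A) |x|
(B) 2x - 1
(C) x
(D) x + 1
A

For f(x) = -x:
Applying f replaces x by -x. Since |-x| = |x|, the absolute value is unchanged by f, whereas x -> -x, 2x - 1 -> -2x - 1 and x + 1 -> -x + 1 all change.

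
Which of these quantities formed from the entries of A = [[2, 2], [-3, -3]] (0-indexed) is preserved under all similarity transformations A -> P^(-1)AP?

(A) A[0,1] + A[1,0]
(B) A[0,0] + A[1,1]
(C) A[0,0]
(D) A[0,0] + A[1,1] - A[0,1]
B

A[0,0] + A[1,1] is the trace of A. By the cyclic property of the trace, tr(P^(-1)AP) = tr(APP^(-1)) = tr(A), so it is the same for every matrix similar to A.

The other combinations are not similarity invariants. For example, take P = [[2, 1], [1, 1]] (det P = 1), so P^(-1) = [[1, -1], [-1, 2]] and
B = P^(-1)AP = [[15, 10], [-24, -16]].
Evaluating each option on A and on B:
(A) A[0,1] + A[1,0]: -1 for A, -14 for B -> changes
(B) A[0,0] + A[1,1]: -1 for A, -1 for B -> unchanged
(C) A[0,0]: 2 for A, 15 for B -> changes
(D) A[0,0] + A[1,1] - A[0,1]: -3 for A, -11 for B -> changes

Only (B) A[0,0] + A[1,1] = -1 survives (and it does so for every P, not just this one), so it is the invariant.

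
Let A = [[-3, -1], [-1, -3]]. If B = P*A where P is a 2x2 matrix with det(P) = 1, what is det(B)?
8

By the multiplicative property of determinants, det(B) = det(P*A) = det(P) * det(A) = det(A),
so the determinant is invariant under multiplication by any determinant-1 matrix; we just need det(A).

det(A) = (-3)(-3) - (-1)(-1) = 9 - 1 = 8

Therefore det(B) = 1 * 8 = 8.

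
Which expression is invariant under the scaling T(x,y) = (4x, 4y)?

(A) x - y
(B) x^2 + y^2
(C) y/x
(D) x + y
C

Under the uniform scaling T(x,y) = (4x, 4y):
Substitute the transformed coordinates into each option and compare with the original:
(A) x - y  ->  (4x) - (4y) = 4x - 4y   [differs from x - y: not invariant]
(B) x^2 + y^2  ->  (4x)^2 + (4y)^2 = 16x^2 + 16y^2   [differs from x^2 + y^2: not invariant]
(C) y/x  ->  (4y)/(4x) = y/x   [equals y/x: invariant]
(D) x + y  ->  (4x) + (4y) = 4x + 4y   [differs from x + y: not invariant]

Only option (C), y/x, is unchanged by the transformation.
The common factor 4 cancels in a ratio of coordinates, while sums, products and sums of squares pick up factors of 4 or 16.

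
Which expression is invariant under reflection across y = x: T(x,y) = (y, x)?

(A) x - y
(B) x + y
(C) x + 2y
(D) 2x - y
B

The map is reflection across y = x: T(x,y) = (y, x).
Substitute the transformed coordinates into each option and compare with the original:
(A) x - y  ->  (y) - (x) = -x + y   [differs from x - y: not invariant]
(B) x + y  ->  (y) + (x) = x + y   [equals x + y: invariant]
(C) x + 2y  ->  (y) + 2(x) = 2x + y   [differs from x + 2y: not invariant]
(D) 2x - y  ->  2(y) - (x) = -x + 2y   [differs from 2x - y: not invariant]

Only option (B), x + y, is unchanged by the transformation.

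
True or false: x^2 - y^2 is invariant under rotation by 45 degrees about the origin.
False

Applying rotation by 45 degrees: x' = x*cos(45 degrees) - y*sin(45 degrees) = sqrt(2)x/2 - sqrt(2)y/2, y' = x*sin(45 degrees) + y*cos(45 degrees) = sqrt(2)x/2 + sqrt(2)y/2

Substituting into x^2 - y^2:
(sqrt(2)x/2 - sqrt(2)y/2)^2 - (sqrt(2)x/2 + sqrt(2)y/2)^2
= -2xy

This differs from the original expression x^2 - y^2, so it is NOT invariant.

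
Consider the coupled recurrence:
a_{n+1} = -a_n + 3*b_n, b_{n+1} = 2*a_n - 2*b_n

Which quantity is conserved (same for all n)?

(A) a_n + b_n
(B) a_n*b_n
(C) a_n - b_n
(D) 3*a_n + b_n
A

Replace a_n by a_{n+1} = -a_n + 3*b_n and b_n by b_{n+1} = 2*a_n - 2*b_n in each option and simplify:
(A) a_n + b_n  ->  (-a_n + 3*b_n) + (2*a_n - 2*b_n) = a_n + b_n   [conserved]
(B) a_n*b_n  ->  (-a_n + 3*b_n)*(2*a_n - 2*b_n) = -2*a_n^2 + 8*a_n*b_n - 6*b_n^2   [not conserved]
(C) a_n - b_n  ->  (-a_n + 3*b_n) - (2*a_n - 2*b_n) = -3*a_n + 5*b_n   [not conserved]
(D) 3*a_n + b_n  ->  3*(-a_n + 3*b_n) + (2*a_n - 2*b_n) = -a_n + 7*b_n   [not conserved]

Only (A) a_n + b_n returns to itself after one step, so it is the conserved quantity.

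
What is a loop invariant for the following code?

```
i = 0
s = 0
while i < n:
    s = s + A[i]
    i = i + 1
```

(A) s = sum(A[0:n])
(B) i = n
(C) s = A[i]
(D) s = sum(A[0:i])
D

A loop invariant must hold before the first iteration and be re-established by every execution of the body.

(D) s = sum(A[0:i]): Initially i = 0 and s = 0 = sum of the empty slice A[0:0]. If s = sum(A[0:i]) holds at the top of an iteration, the body sets s to sum(A[0:i]) + A[i] = sum(A[0:i+1]) and then i to i+1, so s = sum(A[0:i]) holds again. At exit i = n, giving s = sum(A[0:n]).

The other options fail:
(A) s = sum(A[0:n]): false before the loop (s = 0, not the full sum) -- it only becomes true at exit.
(B) i = n: false initially (i = 0); it is the exit condition, not an invariant.
(C) s = A[i]: after the first iteration s = A[0] but i = 1, so s = A[i] compares s with the wrong element (and fails in general).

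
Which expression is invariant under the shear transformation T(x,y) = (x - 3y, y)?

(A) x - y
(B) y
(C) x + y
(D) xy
B

Under the shear T(x,y) = (x - 3y, y):
Substitute the transformed coordinates into each option and compare with the original:
(A) x - y  ->  (x - 3y) - (y) = x - 4y   [differs from x - y: not invariant]
(B) y  ->  (y) = y   [equals y: invariant]
(C) x + y  ->  (x - 3y) + (y) = x - 2y   [differs from x + y: not invariant]
(D) xy  ->  (x - 3y)(y) = xy - 3y^2   [differs from xy: not invariant]

Only option (B), y, is unchanged by the transformation.
A horizontal shear moves points parallel to the x-axis, so the y-coordinate (and any function of y alone) is unchanged.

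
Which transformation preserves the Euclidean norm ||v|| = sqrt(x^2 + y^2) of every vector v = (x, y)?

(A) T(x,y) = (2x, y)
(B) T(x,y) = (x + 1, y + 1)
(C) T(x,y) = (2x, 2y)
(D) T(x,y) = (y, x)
D

A transformation preserves a norm if ||T(v)|| = ||v|| for every v; a single vector where the norm changes rules an option out.

(A) T(x,y) = (2x, y): v = (1, 0) has norm sqrt((1)^2 + (0)^2) = 1, but T(v) = (2, 0) has norm 2 -- not preserved.
(B) T(x,y) = (x + 1, y + 1): v = (1, 0) has norm sqrt((1)^2 + (0)^2) = 1, but T(v) = (2, 1) has norm sqrt(5) -- not preserved.
(C) T(x,y) = (2x, 2y): v = (1, 0) has norm sqrt((1)^2 + (0)^2) = 1, but T(v) = (2, 0) has norm 2 -- not preserved.
(D) T(x,y) = (y, x): preserves the norm -- it is an orthogonal map (a rotation/reflection), and (y)^2 + (x)^2 simplifies to x^2 + y^2.

Therefore the answer is (D).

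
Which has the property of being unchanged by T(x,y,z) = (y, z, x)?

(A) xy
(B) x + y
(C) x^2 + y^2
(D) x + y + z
D

Apply T(x,y,z) = (y, z, x) to each option, i.e. replace (x, y, z) by the transformed coordinates.
Substitute the transformed coordinates into each option and compare with the original:
(A) xy  ->  (y)(z) = yz   [differs from xy: not invariant]
(B) x + y  ->  (y) + (z) = y + z   [differs from x + y: not invariant]
(C) x^2 + y^2  ->  (y)^2 + (z)^2 = y^2 + z^2   [differs from x^2 + y^2: not invariant]
(D) x + y + z  ->  (y) + (z) + (x) = x + y + z   [equals x + y + z: invariant]

Only option (D), x + y + z, is unchanged by the transformation.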